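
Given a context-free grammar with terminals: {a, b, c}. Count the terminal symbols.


Terminal symbols: a, b, c
Counting each: a (#1), b (#2), c (#3)
Total = 3

3


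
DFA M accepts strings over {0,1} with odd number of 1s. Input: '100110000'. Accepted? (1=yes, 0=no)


DFA has 2 states: q_even (start, accept=no) and q_odd
Processing string '100110000' character by character:
  Position 0: read '1', 1-count=1 -> q_odd
  Position 1: read '0', 1-count=1 -> q_odd (no change)
  Position 2: read '0', 1-count=1 -> q_odd (no change)
  Position 3: read '1', 1-count=2 -> q_even
  Position 4: read '1', 1-count=3 -> q_odd
  Position 5: read '0', 1-count=3 -> q_odd (no change)
  Position 6: read '0', 1-count=3 -> q_odd (no change)
  Position 7: read '0', 1-count=3 -> q_odd (no change)
  Position 8: read '0', 1-count=3 -> q_odd (no change)
Final state: q_odd, total 1s = 3 (odd); the DFA requires an odd count -> accept

1


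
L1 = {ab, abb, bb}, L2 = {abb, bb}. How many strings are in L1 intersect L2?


L1 = {ab, abb, bb}
L2 = {abb, bb}
Checking each string in L1 against L2:
  'ab': in L2? No
  'abb': in L2? Yes
  'bb': in L2? Yes
Intersection = {abb, bb}
|L1 ∩ L2| = 2

2


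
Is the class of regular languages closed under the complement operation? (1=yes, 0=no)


Regular languages are closed under:
- Union (DFA product construction)
- Intersection (DFA product construction)
- Complement (swap accept/reject states)
- Concatenation (NFA construction)
- Kleene star (NFA construction)
complement is in this list
Therefore: closed

1


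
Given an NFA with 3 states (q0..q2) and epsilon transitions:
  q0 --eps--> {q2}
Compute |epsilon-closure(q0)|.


Starting from q0
Initialize closure = {q0}
Follow epsilon from q0 -> add q2
Final closure: {q0, q2}
Size = 2

2


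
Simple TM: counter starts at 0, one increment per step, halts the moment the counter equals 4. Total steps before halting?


Counter starts at 0. Counting sequence:
  Step 1: counter = 1
  Step 2: counter = 2
  Step 3: counter = 3
  Step 4: counter = 4
Counter reached 4 -> halt
Total steps = 4

4


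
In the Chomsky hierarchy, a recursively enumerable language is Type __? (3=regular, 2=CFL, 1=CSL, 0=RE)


Chomsky hierarchy levels:
  Type 3: Regular (DFA/NFA/regex)
  Type 2: Context-free (PDA)
  Type 1: Context-sensitive
  Type 0: Recursively enumerable (TM)
'recursively enumerable' corresponds to Type 0

0


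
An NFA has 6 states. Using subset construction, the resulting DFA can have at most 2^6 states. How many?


NFA has 6 states
Subset construction: each DFA state = subset of NFA states
Maximum subsets = 2^6
2^6 = 64

64


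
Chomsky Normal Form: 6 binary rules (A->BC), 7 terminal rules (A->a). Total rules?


CNF allows two rule forms:
  A -> BC (binary): 6 rules
  A -> a (terminal): 7 rules
Total = 6 + 7 = 13

13


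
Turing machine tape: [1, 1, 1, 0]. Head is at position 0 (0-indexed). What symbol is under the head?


Tape: [1, 1, 1, 0]
Positions: 0 1 2 3
Values:    1 1 1 0
Head at position 0
tape[0] = 1

1


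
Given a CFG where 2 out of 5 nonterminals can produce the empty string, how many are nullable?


Nonterminals: {S, A, B, C, D}
A nonterminal is nullable if it can derive epsilon
Counting nullable nonterminals: 2
Total nullable = 2

2


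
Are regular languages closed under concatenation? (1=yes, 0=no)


Regular languages are closed under all standard operations:
- Union: Yes (product construction)
- Intersection: Yes (product construction)
- Complement: Yes (swap accept/reject)
- Concatenation: Yes (NFA construction)
Operation: concatenation -> Closed

1


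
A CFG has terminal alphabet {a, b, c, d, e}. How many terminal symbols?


Terminal symbols: a, b, c, d, e
Counting each: a (#1), b (#2), c (#3), d (#4), e (#5)
Total = 5

5


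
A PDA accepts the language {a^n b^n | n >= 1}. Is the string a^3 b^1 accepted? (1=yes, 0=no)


Language requires equal numbers of a's and b's
PDA pushes for each 'a', pops for each 'b'
Number of a's = 3
Number of b's = 1
3 != 1 -> Reject

0


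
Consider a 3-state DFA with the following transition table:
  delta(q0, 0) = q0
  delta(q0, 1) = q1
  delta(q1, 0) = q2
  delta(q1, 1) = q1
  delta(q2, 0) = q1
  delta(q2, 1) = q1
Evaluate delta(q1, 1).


Looking up transition function:
delta(q1, 1) in the table
Row: q1, Column: 1
Result: q1

q1


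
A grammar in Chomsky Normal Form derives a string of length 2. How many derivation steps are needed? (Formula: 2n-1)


Chomsky Normal Form derivation:
String length n = 2
Each step either:
  - Splits a nonterminal into two (n-1 such steps)
  - Converts a nonterminal to terminal (n such steps)
Total = (n-1) + n = 2n - 1
= 2(2) - 1
= 4 - 1
= 3

3


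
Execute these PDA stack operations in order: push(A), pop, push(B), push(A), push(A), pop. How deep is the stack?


Tracing stack operations:
  push(A) -> stack = [A], depth=1
  pop -> removed A, stack = [], depth=0
  push(B) -> stack = [B], depth=1
  push(A) -> stack = [B,A], depth=2
  push(A) -> stack = [B,A,A], depth=3
  pop -> removed A, stack = [B,A], depth=2
Final depth = 2

2


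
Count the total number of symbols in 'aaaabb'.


String: 'aaaabb'
Counting characters:
  'a' appears 4 time(s)
  'b' appears 2 time(s)
Total length = 4 + 2 = 6

6


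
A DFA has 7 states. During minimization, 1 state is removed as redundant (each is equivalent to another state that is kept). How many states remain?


Original DFA: 7 states
Redundant states removed: 1
Minimized states = original - removed
= 7 - 1
= 6

6


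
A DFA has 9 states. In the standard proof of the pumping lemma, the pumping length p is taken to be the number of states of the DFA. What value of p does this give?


Pumping lemma for regular languages (standard proof):
Take p = |Q|, the number of DFA states.
Any string of length >= |Q| passes through |Q|+1 states while reading its first |Q| symbols,
so by pigeonhole some state repeats, giving the loop that can be pumped.
Here |Q| = 9
Therefore the proof uses p = 9

9


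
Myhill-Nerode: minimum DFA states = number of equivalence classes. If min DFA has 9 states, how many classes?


Myhill-Nerode theorem:
Number of equivalence classes = number of states in minimal DFA
Minimal DFA states = 9
Therefore equivalence classes = 9

9


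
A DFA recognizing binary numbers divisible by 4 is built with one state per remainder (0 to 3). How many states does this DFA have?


Divisibility by 4 is tracked via the remainder mod 4: 0, 1, ..., 3
The construction assigns one state to each remainder
Number of remainders = 4

4


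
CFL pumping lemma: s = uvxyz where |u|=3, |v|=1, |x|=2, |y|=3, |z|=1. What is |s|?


|s| = |u| + |v| + |x| + |y| + |z|
= 3 + 1 + 2 + 3 + 1
= 4 + 2 + 4
= 6 + 4
= 10

10


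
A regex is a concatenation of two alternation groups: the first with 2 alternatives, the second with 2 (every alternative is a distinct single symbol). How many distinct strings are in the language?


First group: 2 alternatives
Second group: 2 alternatives
Concatenation: each choice from group 1 pairs with each from group 2
Total = 2 x 2 = 4

4


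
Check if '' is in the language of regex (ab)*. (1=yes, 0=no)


Pattern: (ab)*
String: ''
Pattern requires: zero or more repetitions of 'ab'
Pairs: []
All pairs are 'ab'? Yes
Result: 1

1


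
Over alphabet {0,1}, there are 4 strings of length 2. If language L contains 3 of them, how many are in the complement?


Alphabet: {0,1}
String length: 2
Total strings of length 2 = 2^2 = 4
Strings in L = 3
Complement = total - |L|
= 4 - 3
= 1

1


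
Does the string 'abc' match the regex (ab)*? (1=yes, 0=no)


Pattern: (ab)*
String: 'abc'
Pattern requires: zero or more repetitions of 'ab'
Length 3 is odd -> cannot be (ab)* -> no match
Result: 0

0


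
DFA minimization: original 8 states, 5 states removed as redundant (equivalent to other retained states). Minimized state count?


Original DFA: 8 states
Redundant states removed: 5
Minimized states = original - removed
= 8 - 5
= 3

3


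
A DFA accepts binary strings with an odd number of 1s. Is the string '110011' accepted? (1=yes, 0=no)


DFA has 2 states: q_even (start, accept=no) and q_odd
Processing string '110011' character by character:
  Position 0: read '1', 1-count=1 -> q_odd
  Position 1: read '1', 1-count=2 -> q_even
  Position 2: read '0', 1-count=2 -> q_even (no change)
  Position 3: read '0', 1-count=2 -> q_even (no change)
  Position 4: read '1', 1-count=3 -> q_odd
  Position 5: read '1', 1-count=4 -> q_even
Final state: q_even, total 1s = 4 (even); the DFA requires an odd count -> reject

0


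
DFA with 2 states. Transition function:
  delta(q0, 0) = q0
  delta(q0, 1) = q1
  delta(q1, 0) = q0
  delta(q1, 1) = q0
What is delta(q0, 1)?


Looking up transition function:
delta(q0, 1) in the table
Row: q0, Column: 1
Result: q1

q1


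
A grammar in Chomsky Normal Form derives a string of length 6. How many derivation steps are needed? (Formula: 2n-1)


Chomsky Normal Form derivation:
String length n = 6
Each step either:
  - Splits a nonterminal into two (n-1 such steps)
  - Converts a nonterminal to terminal (n such steps)
Total = (n-1) + n = 2n - 1
= 2(6) - 1
= 12 - 1
= 11

11


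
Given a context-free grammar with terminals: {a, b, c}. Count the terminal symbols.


Terminal symbols: a, b, c
Counting each: a (#1), b (#2), c (#3)
Total = 3

3


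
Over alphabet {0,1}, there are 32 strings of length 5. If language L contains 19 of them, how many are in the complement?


Alphabet: {0,1}
String length: 5
Total strings of length 5 = 2^5 = 32
Strings in L = 19
Complement = total - |L|
= 32 - 19
= 13

13


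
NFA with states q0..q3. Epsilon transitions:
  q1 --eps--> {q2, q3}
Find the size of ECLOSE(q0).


Starting from q0
Initialize closure = {q0}
q0 has no outgoing epsilon transitions -> nothing to add
Final closure: {q0}
Size = 1

1


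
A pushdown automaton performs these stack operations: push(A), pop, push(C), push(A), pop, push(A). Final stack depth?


Tracing stack operations:
  push(A) -> stack = [A], depth=1
  pop -> removed A, stack = [], depth=0
  push(C) -> stack = [C], depth=1
  push(A) -> stack = [C,A], depth=2
  pop -> removed A, stack = [C], depth=1
  push(A) -> stack = [C,A], depth=2
Final depth = 2

2


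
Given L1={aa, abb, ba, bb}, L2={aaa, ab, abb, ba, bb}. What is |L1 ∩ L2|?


L1 = {aa, abb, ba, bb}
L2 = {aaa, ab, abb, ba, bb}
Checking each string in L1 against L2:
  'aa': in L2? No
  'abb': in L2? Yes
  'ba': in L2? Yes
  'bb': in L2? Yes
Intersection = {abb, ba, bb}
|L1 ∩ L2| = 3

3


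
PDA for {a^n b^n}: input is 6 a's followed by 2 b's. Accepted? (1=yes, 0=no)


Language requires equal numbers of a's and b's
PDA pushes for each 'a', pops for each 'b'
Number of a's = 6
Number of b's = 2
6 != 2 -> Reject

0


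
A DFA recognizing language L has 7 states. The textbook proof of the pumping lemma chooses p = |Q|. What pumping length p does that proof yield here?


Pumping lemma for regular languages (standard proof):
Take p = |Q|, the number of DFA states.
Any string of length >= |Q| passes through |Q|+1 states while reading its first |Q| symbols,
so by pigeonhole some state repeats, giving the loop that can be pumped.
Here |Q| = 7
Therefore the proof uses p = 7

7


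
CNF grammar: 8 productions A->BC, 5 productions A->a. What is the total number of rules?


CNF allows two rule forms:
  A -> BC (binary): 8 rules
  A -> a (terminal): 5 rules
Total = 8 + 5 = 13

13


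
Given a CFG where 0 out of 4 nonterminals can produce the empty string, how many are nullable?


Nonterminals: {S, A, B, C}
A nonterminal is nullable if it can derive epsilon
Counting nullable nonterminals: 0
Total nullable = 0

0


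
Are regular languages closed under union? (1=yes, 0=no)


Regular languages are closed under all standard operations:
- Union: Yes (product construction)
- Intersection: Yes (product construction)
- Complement: Yes (swap accept/reject)
- Concatenation: Yes (NFA construction)
Operation: union -> Closed

1


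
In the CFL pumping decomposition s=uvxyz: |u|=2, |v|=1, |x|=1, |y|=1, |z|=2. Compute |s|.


|s| = |u| + |v| + |x| + |y| + |z|
= 2 + 1 + 1 + 1 + 2
= 3 + 1 + 3
= 4 + 3
= 7

7


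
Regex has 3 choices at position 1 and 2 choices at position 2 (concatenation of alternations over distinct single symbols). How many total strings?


First group: 3 alternatives
Second group: 2 alternatives
Concatenation: each choice from group 1 pairs with each from group 2
Total = 3 x 2 = 6

6


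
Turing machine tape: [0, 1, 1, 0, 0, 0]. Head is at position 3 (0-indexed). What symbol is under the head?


Tape: [0, 1, 1, 0, 0, 0]
Positions: 0 1 2 3 4 5
Values:    0 1 1 0 0 0
Head at position 3
tape[3] = 0

0


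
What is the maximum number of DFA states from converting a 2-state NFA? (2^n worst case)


NFA has 2 states
Subset construction: each DFA state = subset of NFA states
Maximum subsets = 2^2
2^2 = 4

4


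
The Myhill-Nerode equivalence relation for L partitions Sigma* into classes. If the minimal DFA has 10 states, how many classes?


Myhill-Nerode theorem:
Number of equivalence classes = number of states in minimal DFA
Minimal DFA states = 10
Therefore equivalence classes = 10

10


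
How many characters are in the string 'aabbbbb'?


String: 'aabbbbb'
Counting characters:
  'a' appears 2 time(s)
  'b' appears 5 time(s)
Total length = 2 + 5 = 7

7


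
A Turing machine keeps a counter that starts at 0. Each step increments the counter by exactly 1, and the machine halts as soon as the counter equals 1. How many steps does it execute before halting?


Counter starts at 0. Counting sequence:
  Step 1: counter = 1
Counter reached 1 -> halt
Total steps = 1

1


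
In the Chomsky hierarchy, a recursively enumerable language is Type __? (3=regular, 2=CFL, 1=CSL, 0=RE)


Chomsky hierarchy levels:
  Type 3: Regular (DFA/NFA/regex)
  Type 2: Context-free (PDA)
  Type 1: Context-sensitive
  Type 0: Recursively enumerable (TM)
'recursively enumerable' corresponds to Type 0

0


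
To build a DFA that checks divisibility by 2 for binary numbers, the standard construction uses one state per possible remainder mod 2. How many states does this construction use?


Divisibility by 2 is tracked via the remainder mod 2: 0, 1, ..., 1
The construction assigns one state to each remainder
Number of remainders = 2

2


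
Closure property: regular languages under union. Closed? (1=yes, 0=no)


Regular languages are closed under:
- Union (DFA product construction)
- Intersection (DFA product construction)
- Complement (swap accept/reject states)
- Concatenation (NFA construction)
- Kleene star (NFA construction)
union is in this list
Therefore: closed

1


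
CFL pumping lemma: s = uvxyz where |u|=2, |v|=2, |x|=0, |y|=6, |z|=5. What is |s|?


|s| = |u| + |v| + |x| + |y| + |z|
= 2 + 2 + 0 + 6 + 5
= 4 + 0 + 11
= 4 + 11
= 15

15


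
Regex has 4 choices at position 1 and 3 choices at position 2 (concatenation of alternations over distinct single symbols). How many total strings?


First group: 4 alternatives
Second group: 3 alternatives
Concatenation: each choice from group 1 pairs with each from group 2
Total = 4 x 3 = 12

12


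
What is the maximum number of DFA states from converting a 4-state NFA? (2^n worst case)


NFA has 4 states
Subset construction: each DFA state = subset of NFA states
Maximum subsets = 2^4
2^4 = 16

16


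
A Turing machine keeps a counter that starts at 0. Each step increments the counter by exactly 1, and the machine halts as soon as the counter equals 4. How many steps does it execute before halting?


Counter starts at 0. Counting sequence:
  Step 1: counter = 1
  Step 2: counter = 2
  Step 3: counter = 3
  Step 4: counter = 4
Counter reached 4 -> halt
Total steps = 4

4


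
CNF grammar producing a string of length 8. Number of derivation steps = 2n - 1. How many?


Chomsky Normal Form derivation:
String length n = 8
Each step either:
  - Splits a nonterminal into two (n-1 such steps)
  - Converts a nonterminal to terminal (n such steps)
Total = (n-1) + n = 2n - 1
= 2(8) - 1
= 16 - 1
= 15

15


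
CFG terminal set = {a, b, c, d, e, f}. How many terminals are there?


Terminal symbols: a, b, c, d, e, f
Counting each: a (#1), b (#2), c (#3), d (#4), e (#5), f (#6)
Total = 6

6


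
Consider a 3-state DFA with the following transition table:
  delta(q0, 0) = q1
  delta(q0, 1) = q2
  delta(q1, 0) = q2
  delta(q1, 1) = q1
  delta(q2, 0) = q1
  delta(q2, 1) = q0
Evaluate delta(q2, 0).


Looking up transition function:
delta(q2, 0) in the table
Row: q2, Column: 0
Result: q1

q1


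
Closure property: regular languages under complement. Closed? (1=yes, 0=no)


Regular languages are closed under:
- Union (DFA product construction)
- Intersection (DFA product construction)
- Complement (swap accept/reject states)
- Concatenation (NFA construction)
- Kleene star (NFA construction)
complement is in this list
Therefore: closed

1


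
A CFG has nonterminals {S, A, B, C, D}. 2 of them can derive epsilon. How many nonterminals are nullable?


Nonterminals: {S, A, B, C, D}
A nonterminal is nullable if it can derive epsilon
Counting nullable nonterminals: 2
Total nullable = 2

2


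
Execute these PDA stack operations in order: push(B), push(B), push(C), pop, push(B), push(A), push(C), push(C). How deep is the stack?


Tracing stack operations:
  push(B) -> stack = [B], depth=1
  push(B) -> stack = [B,B], depth=2
  push(C) -> stack = [B,B,C], depth=3
  pop -> removed C, stack = [B,B], depth=2
  push(B) -> stack = [B,B,B], depth=3
  push(A) -> stack = [B,B,B,A], depth=4
  push(C) -> stack = [B,B,B,A,C], depth=5
  push(C) -> stack = [B,B,B,A,C,C], depth=6
Final depth = 6

6


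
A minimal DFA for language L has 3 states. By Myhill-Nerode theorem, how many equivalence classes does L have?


Myhill-Nerode theorem:
Number of equivalence classes = number of states in minimal DFA
Minimal DFA states = 3
Therefore equivalence classes = 3

3


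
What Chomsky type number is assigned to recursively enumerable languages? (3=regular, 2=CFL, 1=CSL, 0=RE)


Chomsky hierarchy levels:
  Type 3: Regular (DFA/NFA/regex)
  Type 2: Context-free (PDA)
  Type 1: Context-sensitive
  Type 0: Recursively enumerable (TM)
'recursively enumerable' corresponds to Type 0

0


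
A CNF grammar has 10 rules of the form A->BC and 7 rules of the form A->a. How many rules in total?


CNF allows two rule forms:
  A -> BC (binary): 10 rules
  A -> a (terminal): 7 rules
Total = 10 + 7 = 17

17


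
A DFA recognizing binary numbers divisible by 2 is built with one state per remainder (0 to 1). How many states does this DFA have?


Divisibility by 2 is tracked via the remainder mod 2: 0, 1, ..., 1
The construction assigns one state to each remainder
Number of remainders = 2

2


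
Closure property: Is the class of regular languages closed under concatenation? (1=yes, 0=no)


Regular languages are closed under all standard operations:
- Union: Yes (product construction)
- Intersection: Yes (product construction)
- Complement: Yes (swap accept/reject)
- Concatenation: Yes (NFA construction)
Operation: concatenation -> Closed

1


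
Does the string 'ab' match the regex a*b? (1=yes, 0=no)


Pattern: a*b
String: 'ab'
Pattern requires: zero or more 'a's followed by exactly one 'b'
Found 1 leading 'a's
Remaining: 'b'
Remaining is exactly 'b' -> match
Result: 1

1


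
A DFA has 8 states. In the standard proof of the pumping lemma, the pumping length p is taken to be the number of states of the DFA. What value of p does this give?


Pumping lemma for regular languages (standard proof):
Take p = |Q|, the number of DFA states.
Any string of length >= |Q| passes through |Q|+1 states while reading its first |Q| symbols,
so by pigeonhole some state repeats, giving the loop that can be pumped.
Here |Q| = 8
Therefore the proof uses p = 8

8


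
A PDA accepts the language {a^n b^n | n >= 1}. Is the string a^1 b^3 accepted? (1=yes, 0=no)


Language requires equal numbers of a's and b's
PDA pushes for each 'a', pops for each 'b'
Number of a's = 1
Number of b's = 3
1 != 3 -> Reject

0


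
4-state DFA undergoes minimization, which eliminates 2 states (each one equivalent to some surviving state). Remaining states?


Original DFA: 4 states
Redundant states removed: 2
Minimized states = original - removed
= 4 - 2
= 2

2


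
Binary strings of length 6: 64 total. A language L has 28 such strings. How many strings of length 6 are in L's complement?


Alphabet: {0,1}
String length: 6
Total strings of length 6 = 2^6 = 64
Strings in L = 28
Complement = total - |L|
= 64 - 28
= 36

36


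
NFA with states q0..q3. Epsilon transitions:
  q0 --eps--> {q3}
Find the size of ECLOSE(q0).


Starting from q0
Initialize closure = {q0}
Follow epsilon from q0 -> add q3
Final closure: {q0, q3}
Size = 2

2


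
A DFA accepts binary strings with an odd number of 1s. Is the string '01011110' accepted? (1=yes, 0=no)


DFA has 2 states: q_even (start, accept=no) and q_odd
Processing string '01011110' character by character:
  Position 0: read '0', 1-count=0 -> q_even (no change)
  Position 1: read '1', 1-count=1 -> q_odd
  Position 2: read '0', 1-count=1 -> q_odd (no change)
  Position 3: read '1', 1-count=2 -> q_even
  Position 4: read '1', 1-count=3 -> q_odd
  Position 5: read '1', 1-count=4 -> q_even
  Position 6: read '1', 1-count=5 -> q_odd
  Position 7: read '0', 1-count=5 -> q_odd (no change)
Final state: q_odd, total 1s = 5 (odd); the DFA requires an odd count -> accept

1


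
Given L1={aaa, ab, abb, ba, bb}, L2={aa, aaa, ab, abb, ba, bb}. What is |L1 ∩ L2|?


L1 = {aaa, ab, abb, ba, bb}
L2 = {aa, aaa, ab, abb, ba, bb}
Checking each string in L1 against L2:
  'aaa': in L2? Yes
  'ab': in L2? Yes
  'abb': in L2? Yes
  'ba': in L2? Yes
  'bb': in L2? Yes
Intersection = {aaa, ab, abb, ba, bb}
|L1 ∩ L2| = 5

5


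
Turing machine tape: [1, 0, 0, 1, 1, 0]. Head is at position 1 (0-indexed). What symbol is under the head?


Tape: [1, 0, 0, 1, 1, 0]
Positions: 0 1 2 3 4 5
Values:    1 0 0 1 1 0
Head at position 1
tape[1] = 0

0


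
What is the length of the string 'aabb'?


String: 'aabb'
Counting characters:
  'a' appears 2 time(s)
  'b' appears 2 time(s)
Total length = 2 + 2 = 4

4


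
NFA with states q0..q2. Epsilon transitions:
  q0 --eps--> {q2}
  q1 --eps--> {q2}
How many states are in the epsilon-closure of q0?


Starting from q0
Initialize closure = {q0}
Follow epsilon from q0 -> add q2
Final closure: {q0, q2}
Size = 2

2


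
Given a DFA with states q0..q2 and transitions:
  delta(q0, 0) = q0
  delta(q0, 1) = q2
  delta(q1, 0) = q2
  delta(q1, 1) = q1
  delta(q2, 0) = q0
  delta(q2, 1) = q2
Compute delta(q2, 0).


Looking up transition function:
delta(q2, 0) in the table
Row: q2, Column: 0
Result: q0

q0


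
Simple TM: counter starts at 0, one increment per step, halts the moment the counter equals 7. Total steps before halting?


Counter starts at 0. Counting sequence:
  Step 1: counter = 1
  Step 2: counter = 2
  Step 3: counter = 3
  Step 4: counter = 4
  Step 5: counter = 5
  Step 6: counter = 6
  Step 7: counter = 7
Counter reached 7 -> halt
Total steps = 7

7


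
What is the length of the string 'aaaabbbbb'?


String: 'aaaabbbbb'
Counting characters:
  'a' appears 4 time(s)
  'b' appears 5 time(s)
Total length = 4 + 5 = 9

9


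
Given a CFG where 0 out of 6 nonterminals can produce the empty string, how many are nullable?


Nonterminals: {S, A, B, C, D, E}
A nonterminal is nullable if it can derive epsilon
Counting nullable nonterminals: 0
Total nullable = 0

0


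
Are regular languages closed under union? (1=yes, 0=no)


Regular languages are closed under:
- Union (DFA product construction)
- Intersection (DFA product construction)
- Complement (swap accept/reject states)
- Concatenation (NFA construction)
- Kleene star (NFA construction)
union is in this list
Therefore: closed

1


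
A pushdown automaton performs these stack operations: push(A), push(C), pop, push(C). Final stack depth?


Tracing stack operations:
  push(A) -> stack = [A], depth=1
  push(C) -> stack = [A,C], depth=2
  pop -> removed C, stack = [A], depth=1
  push(C) -> stack = [A,C], depth=2
Final depth = 2

2


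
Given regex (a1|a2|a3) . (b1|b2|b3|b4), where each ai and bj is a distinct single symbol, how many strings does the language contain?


First group: 3 alternatives
Second group: 4 alternatives
Concatenation: each choice from group 1 pairs with each from group 2
Total = 3 x 4 = 12

12


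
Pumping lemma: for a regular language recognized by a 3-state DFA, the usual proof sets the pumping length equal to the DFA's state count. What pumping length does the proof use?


Pumping lemma for regular languages (standard proof):
Take p = |Q|, the number of DFA states.
Any string of length >= |Q| passes through |Q|+1 states while reading its first |Q| symbols,
so by pigeonhole some state repeats, giving the loop that can be pumped.
Here |Q| = 3
Therefore the proof uses p = 3

3


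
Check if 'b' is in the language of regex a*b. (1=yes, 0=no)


Pattern: a*b
String: 'b'
Pattern requires: zero or more 'a's followed by exactly one 'b'
Found 0 leading 'a's
Remaining: 'b'
Remaining is exactly 'b' -> match
Result: 1

1


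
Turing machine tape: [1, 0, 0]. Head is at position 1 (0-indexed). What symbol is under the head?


Tape: [1, 0, 0]
Positions: 0 1 2
Values:    1 0 0
Head at position 1
tape[1] = 0

0


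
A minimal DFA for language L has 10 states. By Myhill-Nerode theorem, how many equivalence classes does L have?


Myhill-Nerode theorem:
Number of equivalence classes = number of states in minimal DFA
Minimal DFA states = 10
Therefore equivalence classes = 10

10


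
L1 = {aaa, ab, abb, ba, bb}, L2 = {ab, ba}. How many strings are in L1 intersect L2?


L1 = {aaa, ab, abb, ba, bb}
L2 = {ab, ba}
Checking each string in L1 against L2:
  'aaa': in L2? No
  'ab': in L2? Yes
  'abb': in L2? No
  'ba': in L2? Yes
  'bb': in L2? No
Intersection = {ab, ba}
|L1 ∩ L2| = 2

2


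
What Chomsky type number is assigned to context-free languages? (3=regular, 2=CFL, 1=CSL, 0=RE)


Chomsky hierarchy levels:
  Type 3: Regular (DFA/NFA/regex)
  Type 2: Context-free (PDA)
  Type 1: Context-sensitive
  Type 0: Recursively enumerable (TM)
'context-free' corresponds to Type 2

2


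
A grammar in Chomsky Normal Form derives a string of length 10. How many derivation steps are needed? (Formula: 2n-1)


Chomsky Normal Form derivation:
String length n = 10
Each step either:
  - Splits a nonterminal into two (n-1 such steps)
  - Converts a nonterminal to terminal (n such steps)
Total = (n-1) + n = 2n - 1
= 2(10) - 1
= 20 - 1
= 19

19


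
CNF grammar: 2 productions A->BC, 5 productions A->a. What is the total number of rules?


CNF allows two rule forms:
  A -> BC (binary): 2 rules
  A -> a (terminal): 5 rules
Total = 2 + 5 = 7

7


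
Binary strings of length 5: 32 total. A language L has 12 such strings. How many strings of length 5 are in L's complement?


Alphabet: {0,1}
String length: 5
Total strings of length 5 = 2^5 = 32
Strings in L = 12
Complement = total - |L|
= 32 - 12
= 20

20


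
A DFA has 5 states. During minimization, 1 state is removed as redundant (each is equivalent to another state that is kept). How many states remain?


Original DFA: 5 states
Redundant states removed: 1
Minimized states = original - removed
= 5 - 1
= 4

4


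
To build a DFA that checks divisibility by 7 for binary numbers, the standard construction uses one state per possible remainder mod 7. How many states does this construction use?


Divisibility by 7 is tracked via the remainder mod 7: 0, 1, ..., 6
The construction assigns one state to each remainder
Number of remainders = 7

7


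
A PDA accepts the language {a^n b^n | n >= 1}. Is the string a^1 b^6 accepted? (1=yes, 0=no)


Language requires equal numbers of a's and b's
PDA pushes for each 'a', pops for each 'b'
Number of a's = 1
Number of b's = 6
1 != 6 -> Reject

0


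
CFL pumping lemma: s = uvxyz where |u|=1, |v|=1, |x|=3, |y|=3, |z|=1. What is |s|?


|s| = |u| + |v| + |x| + |y| + |z|
= 1 + 1 + 3 + 3 + 1
= 2 + 3 + 4
= 5 + 4
= 9

9


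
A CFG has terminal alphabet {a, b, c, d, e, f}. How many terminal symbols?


Terminal symbols: a, b, c, d, e, f
Counting each: a (#1), b (#2), c (#3), d (#4), e (#5), f (#6)
Total = 6

6


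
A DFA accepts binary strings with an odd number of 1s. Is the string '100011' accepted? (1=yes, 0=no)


DFA has 2 states: q_even (start, accept=no) and q_odd
Processing string '100011' character by character:
  Position 0: read '1', 1-count=1 -> q_odd
  Position 1: read '0', 1-count=1 -> q_odd (no change)
  Position 2: read '0', 1-count=1 -> q_odd (no change)
  Position 3: read '0', 1-count=1 -> q_odd (no change)
  Position 4: read '1', 1-count=2 -> q_even
  Position 5: read '1', 1-count=3 -> q_odd
Final state: q_odd, total 1s = 3 (odd); the DFA requires an odd count -> accept

1


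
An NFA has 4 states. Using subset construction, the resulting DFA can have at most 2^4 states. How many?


NFA has 4 states
Subset construction: each DFA state = subset of NFA states
Maximum subsets = 2^4
2^4 = 16

16


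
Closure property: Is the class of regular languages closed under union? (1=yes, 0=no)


Regular languages are closed under all standard operations:
- Union: Yes (product construction)
- Intersection: Yes (product construction)
- Complement: Yes (swap accept/reject)
- Concatenation: Yes (NFA construction)
Operation: union -> Closed

1


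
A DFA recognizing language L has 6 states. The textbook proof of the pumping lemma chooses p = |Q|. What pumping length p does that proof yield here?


Pumping lemma for regular languages (standard proof):
Take p = |Q|, the number of DFA states.
Any string of length >= |Q| passes through |Q|+1 states while reading its first |Q| symbols,
so by pigeonhole some state repeats, giving the loop that can be pumped.
Here |Q| = 6
Therefore the proof uses p = 6

6


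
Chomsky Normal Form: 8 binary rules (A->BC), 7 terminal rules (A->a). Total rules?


CNF allows two rule forms:
  A -> BC (binary): 8 rules
  A -> a (terminal): 7 rules
Total = 8 + 7 = 15

15


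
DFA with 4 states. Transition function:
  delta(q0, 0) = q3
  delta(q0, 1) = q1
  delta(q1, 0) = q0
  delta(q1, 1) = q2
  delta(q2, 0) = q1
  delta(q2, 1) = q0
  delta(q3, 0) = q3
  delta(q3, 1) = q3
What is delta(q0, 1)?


Looking up transition function:
delta(q0, 1) in the table
Row: q0, Column: 1
Result: q1

q1


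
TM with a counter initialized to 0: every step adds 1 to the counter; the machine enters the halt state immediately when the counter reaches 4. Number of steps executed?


Counter starts at 0. Counting sequence:
  Step 1: counter = 1
  Step 2: counter = 2
  Step 3: counter = 3
  Step 4: counter = 4
Counter reached 4 -> halt
Total steps = 4

4


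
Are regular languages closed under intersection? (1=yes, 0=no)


Regular languages are closed under all standard operations:
- Union: Yes (product construction)
- Intersection: Yes (product construction)
- Complement: Yes (swap accept/reject)
- Concatenation: Yes (NFA construction)
Operation: intersection -> Closed

1


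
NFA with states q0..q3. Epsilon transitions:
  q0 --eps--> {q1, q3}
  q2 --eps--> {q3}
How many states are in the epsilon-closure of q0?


Starting from q0
Initialize closure = {q0}
Follow epsilon from q0 -> add q1
Follow epsilon from q0 -> add q3
Final closure: {q0, q1, q3}
Size = 3

3


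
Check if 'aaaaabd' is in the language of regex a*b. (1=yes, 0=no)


Pattern: a*b
String: 'aaaaabd'
Pattern requires: zero or more 'a's followed by exactly one 'b'
Found 5 leading 'a's
Remaining: 'bd'
Remaining is not 'b' -> no match
Result: 0

0


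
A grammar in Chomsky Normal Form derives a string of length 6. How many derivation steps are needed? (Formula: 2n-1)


Chomsky Normal Form derivation:
String length n = 6
Each step either:
  - Splits a nonterminal into two (n-1 such steps)
  - Converts a nonterminal to terminal (n such steps)
Total = (n-1) + n = 2n - 1
= 2(6) - 1
= 12 - 1
= 11

11


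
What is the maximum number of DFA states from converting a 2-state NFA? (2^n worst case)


NFA has 2 states
Subset construction: each DFA state = subset of NFA states
Maximum subsets = 2^2
2^2 = 4

4


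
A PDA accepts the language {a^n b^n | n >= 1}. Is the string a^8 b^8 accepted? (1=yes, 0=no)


Language requires equal numbers of a's and b's
PDA pushes for each 'a', pops for each 'b'
Number of a's = 8
Number of b's = 8
8 == 8 -> Accept

1


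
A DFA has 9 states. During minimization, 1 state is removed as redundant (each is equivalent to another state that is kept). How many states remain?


Original DFA: 9 states
Redundant states removed: 1
Minimized states = original - removed
= 9 - 1
= 8

8


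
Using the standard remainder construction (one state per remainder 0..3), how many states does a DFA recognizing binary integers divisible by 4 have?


Divisibility by 4 is tracked via the remainder mod 4: 0, 1, ..., 3
The construction assigns one state to each remainder
Number of remainders = 4

4


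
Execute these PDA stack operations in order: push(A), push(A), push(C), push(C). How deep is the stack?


Tracing stack operations:
  push(A) -> stack = [A], depth=1
  push(A) -> stack = [A,A], depth=2
  push(C) -> stack = [A,A,C], depth=3
  push(C) -> stack = [A,A,C,C], depth=4
Final depth = 4

4


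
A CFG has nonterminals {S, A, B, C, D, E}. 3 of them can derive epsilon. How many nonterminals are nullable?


Nonterminals: {S, A, B, C, D, E}
A nonterminal is nullable if it can derive epsilon
Counting nullable nonterminals: 3
Total nullable = 3

3


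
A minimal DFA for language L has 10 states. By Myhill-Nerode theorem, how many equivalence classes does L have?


Myhill-Nerode theorem:
Number of equivalence classes = number of states in minimal DFA
Minimal DFA states = 10
Therefore equivalence classes = 10

10


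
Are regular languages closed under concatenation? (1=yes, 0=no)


Regular languages are closed under:
- Union (DFA product construction)
- Intersection (DFA product construction)
- Complement (swap accept/reject states)
- Concatenation (NFA construction)
- Kleene star (NFA construction)
concatenation is in this list
Therefore: closed

1


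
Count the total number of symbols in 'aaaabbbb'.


String: 'aaaabbbb'
Counting characters:
  'a' appears 4 time(s)
  'b' appears 4 time(s)
Total length = 4 + 4 = 8

8


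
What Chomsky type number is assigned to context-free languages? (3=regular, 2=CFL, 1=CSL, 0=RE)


Chomsky hierarchy levels:
  Type 3: Regular (DFA/NFA/regex)
  Type 2: Context-free (PDA)
  Type 1: Context-sensitive
  Type 0: Recursively enumerable (TM)
'context-free' corresponds to Type 2

2


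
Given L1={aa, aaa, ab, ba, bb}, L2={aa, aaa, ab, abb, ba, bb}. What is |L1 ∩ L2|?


L1 = {aa, aaa, ab, ba, bb}
L2 = {aa, aaa, ab, abb, ba, bb}
Checking each string in L1 against L2:
  'aa': in L2? Yes
  'aaa': in L2? Yes
  'ab': in L2? Yes
  'ba': in L2? Yes
  'bb': in L2? Yes
Intersection = {aa, aaa, ab, ba, bb}
|L1 ∩ L2| = 5

5


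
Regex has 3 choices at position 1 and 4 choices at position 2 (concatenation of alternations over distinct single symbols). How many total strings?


First group: 3 alternatives
Second group: 4 alternatives
Concatenation: each choice from group 1 pairs with each from group 2
Total = 3 x 4 = 12

12


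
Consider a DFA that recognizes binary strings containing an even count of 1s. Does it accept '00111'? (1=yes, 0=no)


DFA has 2 states: q_even (start, accept=yes) and q_odd
Processing string '00111' character by character:
  Position 0: read '0', 1-count=0 -> q_even (no change)
  Position 1: read '0', 1-count=0 -> q_even (no change)
  Position 2: read '1', 1-count=1 -> q_odd
  Position 3: read '1', 1-count=2 -> q_even
  Position 4: read '1', 1-count=3 -> q_odd
Final state: q_odd, total 1s = 3 (odd); the DFA requires an even count -> reject

0


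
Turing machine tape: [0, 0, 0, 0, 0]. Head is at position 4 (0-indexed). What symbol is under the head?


Tape: [0, 0, 0, 0, 0]
Positions: 0 1 2 3 4
Values:    0 0 0 0 0
Head at position 4
tape[4] = 0

0


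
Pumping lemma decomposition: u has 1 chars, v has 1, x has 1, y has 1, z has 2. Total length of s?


|s| = |u| + |v| + |x| + |y| + |z|
= 1 + 1 + 1 + 1 + 2
= 2 + 1 + 3
= 3 + 3
= 6

6


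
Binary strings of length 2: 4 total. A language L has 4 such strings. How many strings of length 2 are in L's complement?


Alphabet: {0,1}
String length: 2
Total strings of length 2 = 2^2 = 4
Strings in L = 4
Complement = total - |L|
= 4 - 4
= 0

0


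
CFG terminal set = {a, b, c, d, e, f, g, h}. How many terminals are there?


Terminal symbols: a, b, c, d, e, f, g, h
Counting each: a (#1), b (#2), c (#3), d (#4), e (#5), f (#6), g (#7), h (#8)
Total = 8

8


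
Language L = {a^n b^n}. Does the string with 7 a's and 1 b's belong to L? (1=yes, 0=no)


Language requires equal numbers of a's and b's
PDA pushes for each 'a', pops for each 'b'
Number of a's = 7
Number of b's = 1
7 != 1 -> Reject

0


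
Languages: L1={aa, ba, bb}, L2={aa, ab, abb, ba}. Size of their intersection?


L1 = {aa, ba, bb}
L2 = {aa, ab, abb, ba}
Checking each string in L1 against L2:
  'aa': in L2? Yes
  'ba': in L2? Yes
  'bb': in L2? No
Intersection = {aa, ba}
|L1 ∩ L2| = 2

2


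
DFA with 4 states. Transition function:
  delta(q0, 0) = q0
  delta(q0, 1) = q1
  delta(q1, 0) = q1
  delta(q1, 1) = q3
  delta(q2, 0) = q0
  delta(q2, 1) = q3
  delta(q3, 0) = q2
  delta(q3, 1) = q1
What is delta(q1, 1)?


Looking up transition function:
delta(q1, 1) in the table
Row: q1, Column: 1
Result: q3

q3


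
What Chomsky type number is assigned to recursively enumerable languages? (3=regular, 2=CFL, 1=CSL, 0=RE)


Chomsky hierarchy levels:
  Type 3: Regular (DFA/NFA/regex)
  Type 2: Context-free (PDA)
  Type 1: Context-sensitive
  Type 0: Recursively enumerable (TM)
'recursively enumerable' corresponds to Type 0

0


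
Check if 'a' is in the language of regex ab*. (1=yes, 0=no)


Pattern: ab*
String: 'a'
Pattern requires: exactly one 'a' followed by zero or more 'b's
First char is 'a' -> OK
Rest '': all b's? Yes
Result: 1

1


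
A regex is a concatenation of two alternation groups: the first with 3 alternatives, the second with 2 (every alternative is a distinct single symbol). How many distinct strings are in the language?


First group: 3 alternatives
Second group: 2 alternatives
Concatenation: each choice from group 1 pairs with each from group 2
Total = 3 x 2 = 6

6


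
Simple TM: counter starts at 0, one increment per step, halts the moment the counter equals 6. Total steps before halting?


Counter starts at 0. Counting sequence:
  Step 1: counter = 1
  Step 2: counter = 2
  Step 3: counter = 3
  Step 4: counter = 4
  Step 5: counter = 5
  Step 6: counter = 6
Counter reached 6 -> halt
Total steps = 6

6


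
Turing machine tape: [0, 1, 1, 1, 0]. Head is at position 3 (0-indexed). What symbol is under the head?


Tape: [0, 1, 1, 1, 0]
Positions: 0 1 2 3 4
Values:    0 1 1 1 0
Head at position 3
tape[3] = 1

1


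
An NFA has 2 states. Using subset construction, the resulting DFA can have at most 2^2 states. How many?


NFA has 2 states
Subset construction: each DFA state = subset of NFA states
Maximum subsets = 2^2
2^2 = 4

4


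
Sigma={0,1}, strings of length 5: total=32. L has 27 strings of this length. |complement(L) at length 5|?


Alphabet: {0,1}
String length: 5
Total strings of length 5 = 2^5 = 32
Strings in L = 27
Complement = total - |L|
= 32 - 27
= 5

5
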